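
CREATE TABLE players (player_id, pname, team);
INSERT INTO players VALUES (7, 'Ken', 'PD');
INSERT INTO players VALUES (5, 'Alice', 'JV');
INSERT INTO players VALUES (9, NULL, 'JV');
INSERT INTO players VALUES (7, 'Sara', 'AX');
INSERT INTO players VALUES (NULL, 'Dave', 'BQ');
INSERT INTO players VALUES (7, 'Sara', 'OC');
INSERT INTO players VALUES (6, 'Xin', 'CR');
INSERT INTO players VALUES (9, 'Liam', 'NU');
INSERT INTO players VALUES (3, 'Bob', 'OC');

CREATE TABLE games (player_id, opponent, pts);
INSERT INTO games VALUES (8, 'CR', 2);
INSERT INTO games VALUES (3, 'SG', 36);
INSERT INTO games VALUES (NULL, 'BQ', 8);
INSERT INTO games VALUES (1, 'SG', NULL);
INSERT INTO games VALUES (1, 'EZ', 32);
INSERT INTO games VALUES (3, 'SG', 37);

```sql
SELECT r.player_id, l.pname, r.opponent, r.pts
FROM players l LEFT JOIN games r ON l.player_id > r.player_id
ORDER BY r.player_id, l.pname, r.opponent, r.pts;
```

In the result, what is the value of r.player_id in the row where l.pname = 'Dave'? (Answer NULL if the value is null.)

NULL

LEFT JOIN keeps every row from `players`; unmatched rows get NULL for `games`'s columns.
Matching on l.player_id > r.player_id. A NULL in a compared column never satisfies the condition.
- l[0] player_id=7 → 4 match(es) in r → 4 row(s).
- l[1] player_id=5 → 4 match(es) in r → 4 row(s).
- l[2] player_id=9 → 5 match(es) in r → 5 row(s).
- l[3] player_id=7 → 4 match(es) in r → 4 row(s).
- l[4] player_id=NULL → no match; kept with NULLs on the r side.
- l[5] player_id=7 → 4 match(es) in r → 4 row(s).
- l[6] player_id=6 → 4 match(es) in r → 4 row(s).
- l[7] player_id=9 → 5 match(es) in r → 5 row(s).
- l[8] player_id=3 → 2 match(es) in r → 2 row(s).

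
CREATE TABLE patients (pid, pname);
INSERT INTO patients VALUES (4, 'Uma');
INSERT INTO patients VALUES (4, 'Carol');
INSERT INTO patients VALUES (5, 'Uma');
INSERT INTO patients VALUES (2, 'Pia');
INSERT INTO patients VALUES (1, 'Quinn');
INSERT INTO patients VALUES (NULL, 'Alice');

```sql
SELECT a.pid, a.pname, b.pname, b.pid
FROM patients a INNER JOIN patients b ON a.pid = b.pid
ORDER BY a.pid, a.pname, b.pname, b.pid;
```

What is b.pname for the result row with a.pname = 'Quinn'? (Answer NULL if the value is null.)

INNER JOIN keeps only pairs where the ON condition holds.
Matching on a.pid = b.pid. A NULL in a compared column never satisfies the condition.
- a[0] pid=4 → 2 match(es) in b → 2 row(s).
- a[1] pid=4 → 2 match(es) in b → 2 row(s).
- a[2] pid=5 → 1 match(es) in b → 1 row(s).
- a[3] pid=2 → 1 match(es) in b → 1 row(s).
- a[4] pid=1 → 1 match(es) in b → 1 row(s).
- a[5] pid=NULL → no match; dropped.

Quinn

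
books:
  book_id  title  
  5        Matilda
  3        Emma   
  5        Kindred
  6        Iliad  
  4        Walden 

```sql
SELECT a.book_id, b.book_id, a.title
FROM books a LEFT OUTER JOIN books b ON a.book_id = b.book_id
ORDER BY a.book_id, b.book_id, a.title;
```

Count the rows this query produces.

LEFT JOIN keeps every row from `books a`; unmatched rows get NULL for `books b`'s columns.
Matching on a.book_id = b.book_id.
Matched pairs: 7; unmatched a rows kept: 0.
Total: 7 rows.

7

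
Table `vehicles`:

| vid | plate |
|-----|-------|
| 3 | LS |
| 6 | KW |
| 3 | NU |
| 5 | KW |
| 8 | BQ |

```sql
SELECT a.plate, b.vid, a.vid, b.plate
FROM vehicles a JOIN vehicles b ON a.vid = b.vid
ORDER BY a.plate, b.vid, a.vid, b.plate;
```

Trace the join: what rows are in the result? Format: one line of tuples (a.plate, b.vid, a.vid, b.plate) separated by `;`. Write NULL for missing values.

INNER JOIN keeps only pairs where the ON condition holds.
Matching on a.vid = b.vid.
- vid=3: 2 matching b row(s), so 2 row(s) emitted.
- vid=6: 1 matching b row(s), so 1 row(s) emitted.
- vid=3: 2 matching b row(s), so 2 row(s) emitted.
- vid=5: 1 matching b row(s), so 1 row(s) emitted.
- vid=8: 1 matching b row(s), so 1 row(s) emitted.
After projecting and ordering:
a.plate | b.vid | a.vid | b.plate
BQ | 8 | 8 | BQ
KW | 5 | 5 | KW
KW | 6 | 6 | KW
LS | 3 | 3 | LS
LS | 3 | 3 | NU
NU | 3 | 3 | LS
NU | 3 | 3 | NU

(BQ, 8, 8, BQ); (KW, 5, 5, KW); (KW, 6, 6, KW); (LS, 3, 3, LS); (LS, 3, 3, NU); (NU, 3, 3, LS); (NU, 3, 3, NU)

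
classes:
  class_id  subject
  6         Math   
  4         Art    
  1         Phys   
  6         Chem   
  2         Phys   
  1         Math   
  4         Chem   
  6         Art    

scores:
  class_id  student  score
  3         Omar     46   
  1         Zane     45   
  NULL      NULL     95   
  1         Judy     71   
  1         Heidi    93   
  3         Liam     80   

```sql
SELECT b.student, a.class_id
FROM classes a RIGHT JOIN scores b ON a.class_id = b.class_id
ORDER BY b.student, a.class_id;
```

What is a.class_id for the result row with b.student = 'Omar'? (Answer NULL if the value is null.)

RIGHT JOIN keeps every row from `scores`; unmatched rows get NULL for `classes`'s columns.
Matching on a.class_id = b.class_id. A NULL in a compared column never satisfies the condition.
- a row (class_id=6): no match.
- a row (class_id=4): no match.
- a row (class_id=1): matches 3 b row(s) → 3 output row(s).
- a row (class_id=6): no match.
- a row (class_id=2): no match.
- a row (class_id=1): matches 3 b row(s) → 3 output row(s).
- a row (class_id=4): no match.
- a row (class_id=6): no match.
- 3 b row(s) had no a match → kept, a columns NULL.

NULL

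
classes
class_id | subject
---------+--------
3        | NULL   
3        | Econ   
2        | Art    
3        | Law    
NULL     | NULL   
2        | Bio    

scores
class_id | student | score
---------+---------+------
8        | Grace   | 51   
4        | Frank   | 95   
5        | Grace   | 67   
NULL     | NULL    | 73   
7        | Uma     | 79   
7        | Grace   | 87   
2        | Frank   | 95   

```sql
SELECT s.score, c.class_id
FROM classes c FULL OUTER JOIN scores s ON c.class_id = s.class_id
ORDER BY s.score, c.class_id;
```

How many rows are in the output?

FULL OUTER JOIN keeps every row from both sides; unmatched rows get NULL for the other side's columns.
Matching on c.class_id = s.class_id. A NULL in a compared column never satisfies the condition.
Matched pairs: 2; unmatched c rows kept: 4; unmatched s rows kept: 6.
Total: 2 matched + 10 padded = 12 rows.

12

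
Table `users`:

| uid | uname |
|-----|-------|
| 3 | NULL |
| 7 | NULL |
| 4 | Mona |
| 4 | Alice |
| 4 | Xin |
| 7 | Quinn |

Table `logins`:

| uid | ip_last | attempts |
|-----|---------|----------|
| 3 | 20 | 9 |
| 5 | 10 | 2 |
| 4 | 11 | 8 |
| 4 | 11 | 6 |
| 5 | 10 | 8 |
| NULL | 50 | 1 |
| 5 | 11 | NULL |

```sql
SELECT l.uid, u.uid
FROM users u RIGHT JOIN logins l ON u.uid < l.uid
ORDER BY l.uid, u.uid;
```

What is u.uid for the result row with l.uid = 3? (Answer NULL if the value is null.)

NULL

RIGHT JOIN keeps every row from `logins`; unmatched rows get NULL for `users`'s columns.
Matching on u.uid < l.uid. A NULL in a compared column never satisfies the condition.
Matched pairs: 14; unmatched l rows kept: 2.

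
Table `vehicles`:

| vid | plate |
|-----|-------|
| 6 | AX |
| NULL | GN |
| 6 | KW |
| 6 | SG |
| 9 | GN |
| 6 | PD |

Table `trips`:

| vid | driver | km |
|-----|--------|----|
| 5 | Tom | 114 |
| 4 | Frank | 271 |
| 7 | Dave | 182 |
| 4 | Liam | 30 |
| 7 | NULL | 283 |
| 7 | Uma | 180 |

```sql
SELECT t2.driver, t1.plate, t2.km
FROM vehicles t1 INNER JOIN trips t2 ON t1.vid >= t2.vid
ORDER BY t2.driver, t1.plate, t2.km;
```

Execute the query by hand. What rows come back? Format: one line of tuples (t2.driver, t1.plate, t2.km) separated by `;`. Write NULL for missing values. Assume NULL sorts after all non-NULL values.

(Dave, GN, 182); (Frank, AX, 271); (Frank, GN, 271); (Frank, KW, 271); (Frank, PD, 271); (Frank, SG, 271); (Liam, AX, 30); (Liam, GN, 30); (Liam, KW, 30); (Liam, PD, 30); (Liam, SG, 30); (Tom, AX, 114); (Tom, GN, 114); (Tom, KW, 114); (Tom, PD, 114); (Tom, SG, 114); (Uma, GN, 180); (NULL, GN, 283)

INNER JOIN keeps only pairs where the ON condition holds.
Matching on t1.vid >= t2.vid. A NULL in a compared column never satisfies the condition.
Matched pairs: 18.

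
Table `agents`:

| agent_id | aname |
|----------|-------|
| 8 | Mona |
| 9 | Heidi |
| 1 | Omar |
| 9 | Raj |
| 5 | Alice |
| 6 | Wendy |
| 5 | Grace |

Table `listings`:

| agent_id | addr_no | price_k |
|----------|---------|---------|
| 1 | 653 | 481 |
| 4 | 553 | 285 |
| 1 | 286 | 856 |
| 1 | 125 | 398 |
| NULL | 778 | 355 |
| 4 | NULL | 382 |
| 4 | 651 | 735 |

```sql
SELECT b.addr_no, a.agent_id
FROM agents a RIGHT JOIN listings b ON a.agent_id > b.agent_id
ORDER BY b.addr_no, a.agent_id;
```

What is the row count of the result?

37

RIGHT JOIN keeps every row from `listings`; unmatched rows get NULL for `agents`'s columns.
Matching on a.agent_id > b.agent_id. A NULL in a compared column never satisfies the condition.
- a[0] agent_id=8 → 6 match(es) in b → 6 row(s).
- a[1] agent_id=9 → 6 match(es) in b → 6 row(s).
- a[2] agent_id=1 → no match.
- a[3] agent_id=9 → 6 match(es) in b → 6 row(s).
- a[4] agent_id=5 → 6 match(es) in b → 6 row(s).
- a[5] agent_id=6 → 6 match(es) in b → 6 row(s).
- a[6] agent_id=5 → 6 match(es) in b → 6 row(s).
- plus 1 unmatched b row(s), each kept with NULL a columns.
Total: 36 matched + 1 padded = 37 rows.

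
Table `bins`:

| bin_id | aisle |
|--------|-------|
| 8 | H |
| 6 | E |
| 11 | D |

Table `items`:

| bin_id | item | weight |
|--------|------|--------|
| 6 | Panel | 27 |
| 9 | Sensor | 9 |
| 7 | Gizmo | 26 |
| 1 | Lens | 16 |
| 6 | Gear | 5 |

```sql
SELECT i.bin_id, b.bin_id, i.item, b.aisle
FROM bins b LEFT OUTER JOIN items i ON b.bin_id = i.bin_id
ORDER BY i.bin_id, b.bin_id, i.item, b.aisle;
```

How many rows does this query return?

LEFT JOIN keeps every row from `bins`; unmatched rows get NULL for `items`'s columns.
Matching on b.bin_id = i.bin_id.
- b (bin_id=8) has no partner → padded with NULL.
- b (bin_id=6) pairs with 2 row(s) of i.
- b (bin_id=11) has no partner → padded with NULL.
Total: 2 matched + 2 padded = 4 rows.

4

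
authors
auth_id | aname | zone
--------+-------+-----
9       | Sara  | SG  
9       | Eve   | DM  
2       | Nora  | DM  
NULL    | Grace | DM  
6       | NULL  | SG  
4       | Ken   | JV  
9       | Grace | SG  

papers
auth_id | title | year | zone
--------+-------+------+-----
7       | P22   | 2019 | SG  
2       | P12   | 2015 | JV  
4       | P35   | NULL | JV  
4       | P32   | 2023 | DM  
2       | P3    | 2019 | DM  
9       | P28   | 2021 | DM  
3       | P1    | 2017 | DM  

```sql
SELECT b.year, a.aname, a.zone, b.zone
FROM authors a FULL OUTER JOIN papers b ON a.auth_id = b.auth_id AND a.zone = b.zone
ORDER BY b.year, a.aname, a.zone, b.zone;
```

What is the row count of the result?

FULL OUTER JOIN keeps every row from both sides; unmatched rows get NULL for the other side's columns.
Matching on a.auth_id = b.auth_id AND a.zone = b.zone. A NULL in a compared column never satisfies the condition.
Matched pairs: 3; unmatched a rows kept: 4; unmatched b rows kept: 4.
Total: 3 matched + 8 padded = 11 rows.

11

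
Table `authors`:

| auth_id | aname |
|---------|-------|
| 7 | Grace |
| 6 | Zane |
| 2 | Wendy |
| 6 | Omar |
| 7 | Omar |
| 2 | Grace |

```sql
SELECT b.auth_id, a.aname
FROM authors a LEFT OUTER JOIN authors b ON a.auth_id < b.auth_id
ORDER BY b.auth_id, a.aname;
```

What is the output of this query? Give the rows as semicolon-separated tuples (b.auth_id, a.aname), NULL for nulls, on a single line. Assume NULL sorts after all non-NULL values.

(6, Grace); (6, Grace); (6, Wendy); (6, Wendy); (7, Grace); (7, Grace); (7, Omar); (7, Omar); (7, Wendy); (7, Wendy); (7, Zane); (7, Zane); (NULL, Grace); (NULL, Omar)

LEFT JOIN keeps every row from `authors a`; unmatched rows get NULL for `authors b`'s columns.
Matching on a.auth_id < b.auth_id.
- a (auth_id=7) has no partner → padded with NULL.
- a (auth_id=6) pairs with 2 row(s) of b.
- a (auth_id=2) pairs with 4 row(s) of b.
- a (auth_id=6) pairs with 2 row(s) of b.
- a (auth_id=7) has no partner → padded with NULL.
- a (auth_id=2) pairs with 4 row(s) of b.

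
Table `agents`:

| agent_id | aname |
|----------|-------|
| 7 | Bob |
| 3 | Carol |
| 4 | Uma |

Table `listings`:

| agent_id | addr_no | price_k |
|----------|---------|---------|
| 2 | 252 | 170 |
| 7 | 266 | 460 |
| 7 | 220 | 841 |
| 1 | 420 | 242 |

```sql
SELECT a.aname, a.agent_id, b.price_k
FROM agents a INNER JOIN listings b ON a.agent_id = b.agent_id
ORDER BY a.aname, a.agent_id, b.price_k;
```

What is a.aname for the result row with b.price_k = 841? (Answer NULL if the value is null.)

INNER JOIN keeps only pairs where the ON condition holds.
Matching on a.agent_id = b.agent_id.
Matched pairs: 2.

Bob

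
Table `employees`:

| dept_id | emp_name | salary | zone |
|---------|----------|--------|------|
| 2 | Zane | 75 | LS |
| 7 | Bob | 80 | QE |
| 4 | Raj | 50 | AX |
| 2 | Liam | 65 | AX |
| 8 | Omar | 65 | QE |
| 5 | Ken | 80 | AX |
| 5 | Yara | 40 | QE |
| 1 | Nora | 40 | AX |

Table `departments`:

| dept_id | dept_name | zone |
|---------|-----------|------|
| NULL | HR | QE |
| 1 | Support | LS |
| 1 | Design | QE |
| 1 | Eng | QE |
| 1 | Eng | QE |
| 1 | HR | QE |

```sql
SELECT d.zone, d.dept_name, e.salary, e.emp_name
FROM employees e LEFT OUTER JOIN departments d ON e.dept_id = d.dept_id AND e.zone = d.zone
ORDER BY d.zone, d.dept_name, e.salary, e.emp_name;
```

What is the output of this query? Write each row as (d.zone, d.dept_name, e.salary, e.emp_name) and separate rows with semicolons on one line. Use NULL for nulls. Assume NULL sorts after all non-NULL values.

LEFT JOIN keeps every row from `employees`; unmatched rows get NULL for `departments`'s columns.
Matching on e.dept_id = d.dept_id AND e.zone = d.zone. A NULL in a compared column never satisfies the condition.
Matched pairs: 0; unmatched e rows kept: 8.

(NULL, NULL, 40, Nora); (NULL, NULL, 40, Yara); (NULL, NULL, 50, Raj); (NULL, NULL, 65, Liam); (NULL, NULL, 65, Omar); (NULL, NULL, 75, Zane); (NULL, NULL, 80, Bob); (NULL, NULL, 80, Ken)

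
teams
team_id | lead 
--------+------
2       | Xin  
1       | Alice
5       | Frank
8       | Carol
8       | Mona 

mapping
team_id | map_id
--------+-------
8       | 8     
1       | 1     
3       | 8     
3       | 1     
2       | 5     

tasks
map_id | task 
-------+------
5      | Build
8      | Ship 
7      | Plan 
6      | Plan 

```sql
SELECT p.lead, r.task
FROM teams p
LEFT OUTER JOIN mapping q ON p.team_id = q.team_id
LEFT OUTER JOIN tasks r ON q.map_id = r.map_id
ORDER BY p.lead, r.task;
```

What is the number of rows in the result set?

5

Step 1 — p LEFT JOIN q on team_id → 5 row(s).
Then LEFT JOIN `tasks r` on map_id: each of those 5 rows is kept; rows whose q.map_id has no match in r get NULL for r's columns.
Result: 5 row(s).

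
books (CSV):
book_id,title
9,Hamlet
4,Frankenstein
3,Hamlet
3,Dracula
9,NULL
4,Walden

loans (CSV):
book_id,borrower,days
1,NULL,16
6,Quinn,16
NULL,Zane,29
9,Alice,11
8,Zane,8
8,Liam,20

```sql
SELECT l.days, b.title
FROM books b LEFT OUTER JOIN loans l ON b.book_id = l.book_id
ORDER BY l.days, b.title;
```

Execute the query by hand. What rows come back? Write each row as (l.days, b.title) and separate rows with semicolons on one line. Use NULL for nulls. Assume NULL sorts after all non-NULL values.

(11, Hamlet); (11, NULL); (NULL, Dracula); (NULL, Frankenstein); (NULL, Hamlet); (NULL, Walden)

LEFT JOIN keeps every row from `books`; unmatched rows get NULL for `loans`'s columns.
Matching on b.book_id = l.book_id. A NULL in a compared column never satisfies the condition.
- b row (book_id=9): matches 1 l row(s) → 1 output row(s).
- b row (book_id=4): no match → kept, l columns NULL.
- b row (book_id=3): no match → kept, l columns NULL.
- b row (book_id=3): no match → kept, l columns NULL.
- b row (book_id=9): matches 1 l row(s) → 1 output row(s).
- b row (book_id=4): no match → kept, l columns NULL.
After projecting and ordering:
l.days | b.title
11 | Hamlet
11 | NULL
NULL | Dracula
NULL | Frankenstein
NULL | Hamlet
NULL | Walden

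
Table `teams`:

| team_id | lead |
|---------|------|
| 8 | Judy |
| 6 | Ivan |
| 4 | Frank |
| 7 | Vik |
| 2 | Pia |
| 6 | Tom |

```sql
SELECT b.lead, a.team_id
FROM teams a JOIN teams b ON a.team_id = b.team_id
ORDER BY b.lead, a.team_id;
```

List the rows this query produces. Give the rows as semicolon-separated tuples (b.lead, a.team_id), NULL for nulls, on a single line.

(Frank, 4); (Ivan, 6); (Ivan, 6); (Judy, 8); (Pia, 2); (Tom, 6); (Tom, 6); (Vik, 7)

INNER JOIN keeps only pairs where the ON condition holds.
Matching on a.team_id = b.team_id.
- team_id=8: 1 matching b row(s), so 1 row(s) emitted.
- team_id=6: 2 matching b row(s), so 2 row(s) emitted.
- team_id=4: 1 matching b row(s), so 1 row(s) emitted.
- team_id=7: 1 matching b row(s), so 1 row(s) emitted.
- team_id=2: 1 matching b row(s), so 1 row(s) emitted.
- team_id=6: 2 matching b row(s), so 2 row(s) emitted.
After projecting and ordering:
b.lead | a.team_id
Frank | 4
Ivan | 6
Ivan | 6
Judy | 8
Pia | 2
Tom | 6
Tom | 6
Vik | 7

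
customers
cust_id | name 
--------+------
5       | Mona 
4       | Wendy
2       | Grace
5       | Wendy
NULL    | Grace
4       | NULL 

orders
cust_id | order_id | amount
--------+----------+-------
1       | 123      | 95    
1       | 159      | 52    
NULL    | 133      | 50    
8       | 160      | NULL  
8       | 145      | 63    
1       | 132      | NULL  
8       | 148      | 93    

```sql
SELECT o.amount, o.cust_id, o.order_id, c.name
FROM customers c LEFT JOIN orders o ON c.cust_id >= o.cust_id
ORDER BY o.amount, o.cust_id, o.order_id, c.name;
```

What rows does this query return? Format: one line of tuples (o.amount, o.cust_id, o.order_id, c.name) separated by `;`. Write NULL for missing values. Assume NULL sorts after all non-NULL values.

LEFT JOIN keeps every row from `customers`; unmatched rows get NULL for `orders`'s columns.
Matching on c.cust_id >= o.cust_id. A NULL in a compared column never satisfies the condition.
- cust_id=5: 3 matching o row(s), so 3 row(s) emitted.
- cust_id=4: 3 matching o row(s), so 3 row(s) emitted.
- cust_id=2: 3 matching o row(s), so 3 row(s) emitted.
- cust_id=5: 3 matching o row(s), so 3 row(s) emitted.
- cust_id=NULL: no o row matches, row kept with o columns NULL.
- cust_id=4: 3 matching o row(s), so 3 row(s) emitted.

(52, 1, 159, Grace); (52, 1, 159, Mona); (52, 1, 159, Wendy); (52, 1, 159, Wendy); (52, 1, 159, NULL); (95, 1, 123, Grace); (95, 1, 123, Mona); (95, 1, 123, Wendy); (95, 1, 123, Wendy); (95, 1, 123, NULL); (NULL, 1, 132, Grace); (NULL, 1, 132, Mona); (NULL, 1, 132, Wendy); (NULL, 1, 132, Wendy); (NULL, 1, 132, NULL); (NULL, NULL, NULL, Grace)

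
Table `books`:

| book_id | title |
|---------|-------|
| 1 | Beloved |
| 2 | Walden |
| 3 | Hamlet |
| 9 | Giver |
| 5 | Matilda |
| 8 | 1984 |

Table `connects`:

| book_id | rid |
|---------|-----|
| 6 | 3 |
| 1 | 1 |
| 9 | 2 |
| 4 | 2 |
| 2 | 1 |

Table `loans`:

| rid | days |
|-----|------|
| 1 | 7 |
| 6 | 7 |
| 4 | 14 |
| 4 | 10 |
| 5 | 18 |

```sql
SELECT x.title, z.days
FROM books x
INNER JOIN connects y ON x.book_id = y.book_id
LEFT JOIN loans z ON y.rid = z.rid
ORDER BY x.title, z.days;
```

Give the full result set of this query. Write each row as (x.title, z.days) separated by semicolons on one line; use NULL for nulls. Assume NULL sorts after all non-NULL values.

(Beloved, 7); (Giver, NULL); (Walden, 7)

Joins associate left-to-right: books INNER JOIN connects on book_id gives 3 intermediate row(s).
Then LEFT JOIN `loans z` on rid: each of those 3 rows is kept; rows whose y.rid has no match in z get NULL for z's columns.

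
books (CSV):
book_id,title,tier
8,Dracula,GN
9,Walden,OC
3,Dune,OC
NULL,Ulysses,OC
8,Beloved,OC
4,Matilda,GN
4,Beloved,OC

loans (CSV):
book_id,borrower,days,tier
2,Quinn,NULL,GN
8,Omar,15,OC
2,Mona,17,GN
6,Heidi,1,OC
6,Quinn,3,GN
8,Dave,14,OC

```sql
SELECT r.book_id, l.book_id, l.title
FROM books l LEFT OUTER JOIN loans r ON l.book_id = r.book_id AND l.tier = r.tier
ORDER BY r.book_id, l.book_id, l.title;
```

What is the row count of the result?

8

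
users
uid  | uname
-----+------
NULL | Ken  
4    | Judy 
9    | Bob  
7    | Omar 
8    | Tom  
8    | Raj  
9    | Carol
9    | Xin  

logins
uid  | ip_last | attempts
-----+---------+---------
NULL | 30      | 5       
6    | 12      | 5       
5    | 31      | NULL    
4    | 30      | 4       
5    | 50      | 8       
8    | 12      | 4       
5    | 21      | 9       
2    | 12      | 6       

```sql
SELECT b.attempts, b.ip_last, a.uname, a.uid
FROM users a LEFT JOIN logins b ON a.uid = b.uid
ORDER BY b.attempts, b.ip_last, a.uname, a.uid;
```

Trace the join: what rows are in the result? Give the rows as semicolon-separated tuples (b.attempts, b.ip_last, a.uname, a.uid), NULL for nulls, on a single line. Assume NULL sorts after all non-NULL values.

(4, 12, Raj, 8); (4, 12, Tom, 8); (4, 30, Judy, 4); (NULL, NULL, Bob, 9); (NULL, NULL, Carol, 9); (NULL, NULL, Ken, NULL); (NULL, NULL, Omar, 7); (NULL, NULL, Xin, 9)

LEFT JOIN keeps every row from `users`; unmatched rows get NULL for `logins`'s columns.
Matching on a.uid = b.uid. A NULL in a compared column never satisfies the condition.
- uid=NULL: no b row matches, row kept with b columns NULL.
- uid=4: 1 matching b row(s), so 1 row(s) emitted.
- uid=9: no b row matches, row kept with b columns NULL.
- uid=7: no b row matches, row kept with b columns NULL.
- uid=8: 1 matching b row(s), so 1 row(s) emitted.
- uid=8: 1 matching b row(s), so 1 row(s) emitted.
- uid=9: no b row matches, row kept with b columns NULL.
- uid=9: no b row matches, row kept with b columns NULL.
After projecting and ordering:
b.attempts | b.ip_last | a.uname | a.uid
4 | 12 | Raj | 8
4 | 12 | Tom | 8
4 | 30 | Judy | 4
NULL | NULL | Bob | 9
NULL | NULL | Carol | 9
NULL | NULL | Ken | NULL
NULL | NULL | Omar | 7
NULL | NULL | Xin | 9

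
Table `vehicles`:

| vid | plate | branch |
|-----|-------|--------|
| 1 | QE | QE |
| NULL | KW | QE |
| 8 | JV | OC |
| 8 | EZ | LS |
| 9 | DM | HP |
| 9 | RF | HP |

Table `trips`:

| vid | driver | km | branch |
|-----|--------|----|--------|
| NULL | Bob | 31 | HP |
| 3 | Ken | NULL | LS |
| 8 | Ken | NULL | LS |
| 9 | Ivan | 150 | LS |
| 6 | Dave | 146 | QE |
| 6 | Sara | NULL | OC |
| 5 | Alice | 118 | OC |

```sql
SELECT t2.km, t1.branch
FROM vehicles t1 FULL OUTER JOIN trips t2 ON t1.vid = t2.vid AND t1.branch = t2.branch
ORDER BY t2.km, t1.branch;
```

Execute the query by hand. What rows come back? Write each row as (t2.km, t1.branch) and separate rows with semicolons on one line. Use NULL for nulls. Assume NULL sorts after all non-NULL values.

(31, NULL); (118, NULL); (146, NULL); (150, NULL); (NULL, HP); (NULL, HP); (NULL, LS); (NULL, OC); (NULL, QE); (NULL, QE); (NULL, NULL); (NULL, NULL)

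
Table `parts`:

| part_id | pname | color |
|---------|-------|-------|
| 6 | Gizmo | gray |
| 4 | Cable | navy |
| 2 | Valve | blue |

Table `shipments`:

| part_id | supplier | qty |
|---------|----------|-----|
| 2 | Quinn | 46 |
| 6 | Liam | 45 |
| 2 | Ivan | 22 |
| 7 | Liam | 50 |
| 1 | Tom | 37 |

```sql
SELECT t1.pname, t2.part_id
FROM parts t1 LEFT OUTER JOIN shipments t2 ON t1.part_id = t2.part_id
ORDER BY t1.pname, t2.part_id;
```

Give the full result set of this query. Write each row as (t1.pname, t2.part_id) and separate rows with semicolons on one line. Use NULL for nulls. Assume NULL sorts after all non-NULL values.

(Cable, NULL); (Gizmo, 6); (Valve, 2); (Valve, 2)

LEFT JOIN keeps every row from `parts`; unmatched rows get NULL for `shipments`'s columns.
Matching on t1.part_id = t2.part_id.
Matched pairs: 3; unmatched t1 rows kept: 1.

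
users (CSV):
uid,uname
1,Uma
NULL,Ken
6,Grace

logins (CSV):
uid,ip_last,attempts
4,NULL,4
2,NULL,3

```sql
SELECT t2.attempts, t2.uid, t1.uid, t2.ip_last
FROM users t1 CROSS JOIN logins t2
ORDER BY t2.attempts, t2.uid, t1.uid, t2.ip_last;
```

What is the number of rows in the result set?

6

CROSS JOIN pairs every row of `users` with every row of `logins`: 3 × 2 = 6 rows.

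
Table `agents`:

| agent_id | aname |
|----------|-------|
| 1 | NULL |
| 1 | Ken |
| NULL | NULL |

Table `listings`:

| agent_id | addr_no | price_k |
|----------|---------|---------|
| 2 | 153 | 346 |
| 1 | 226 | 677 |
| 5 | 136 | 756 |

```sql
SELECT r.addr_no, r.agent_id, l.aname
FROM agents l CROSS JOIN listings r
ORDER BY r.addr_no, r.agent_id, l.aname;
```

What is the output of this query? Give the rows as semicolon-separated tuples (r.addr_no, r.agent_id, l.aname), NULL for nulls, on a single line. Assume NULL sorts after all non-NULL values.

CROSS JOIN pairs every row of `agents` with every row of `listings`: 3 × 3 = 9 rows.

(136, 5, Ken); (136, 5, NULL); (136, 5, NULL); (153, 2, Ken); (153, 2, NULL); (153, 2, NULL); (226, 1, Ken); (226, 1, NULL); (226, 1, NULL)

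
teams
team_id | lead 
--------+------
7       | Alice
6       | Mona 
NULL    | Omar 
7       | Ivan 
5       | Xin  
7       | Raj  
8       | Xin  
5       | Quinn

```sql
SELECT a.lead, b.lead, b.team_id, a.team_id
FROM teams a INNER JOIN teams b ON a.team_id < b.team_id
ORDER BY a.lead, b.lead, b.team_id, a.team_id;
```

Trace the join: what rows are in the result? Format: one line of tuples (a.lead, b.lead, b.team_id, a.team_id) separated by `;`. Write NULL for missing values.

(Alice, Xin, 8, 7); (Ivan, Xin, 8, 7); (Mona, Alice, 7, 6); (Mona, Ivan, 7, 6); (Mona, Raj, 7, 6); (Mona, Xin, 8, 6); (Quinn, Alice, 7, 5); (Quinn, Ivan, 7, 5); (Quinn, Mona, 6, 5); (Quinn, Raj, 7, 5); (Quinn, Xin, 8, 5); (Raj, Xin, 8, 7); (Xin, Alice, 7, 5); (Xin, Ivan, 7, 5); (Xin, Mona, 6, 5); (Xin, Raj, 7, 5); (Xin, Xin, 8, 5)

INNER JOIN keeps only pairs where the ON condition holds.
Matching on a.team_id < b.team_id. A NULL in a compared column never satisfies the condition.
- a (team_id=7) pairs with 1 row(s) of b.
- a (team_id=6) pairs with 4 row(s) of b.
- a (team_id=NULL) has no partner → excluded.
- a (team_id=7) pairs with 1 row(s) of b.
- a (team_id=5) pairs with 5 row(s) of b.
- a (team_id=7) pairs with 1 row(s) of b.
- a (team_id=8) has no partner → excluded.
- a (team_id=5) pairs with 5 row(s) of b.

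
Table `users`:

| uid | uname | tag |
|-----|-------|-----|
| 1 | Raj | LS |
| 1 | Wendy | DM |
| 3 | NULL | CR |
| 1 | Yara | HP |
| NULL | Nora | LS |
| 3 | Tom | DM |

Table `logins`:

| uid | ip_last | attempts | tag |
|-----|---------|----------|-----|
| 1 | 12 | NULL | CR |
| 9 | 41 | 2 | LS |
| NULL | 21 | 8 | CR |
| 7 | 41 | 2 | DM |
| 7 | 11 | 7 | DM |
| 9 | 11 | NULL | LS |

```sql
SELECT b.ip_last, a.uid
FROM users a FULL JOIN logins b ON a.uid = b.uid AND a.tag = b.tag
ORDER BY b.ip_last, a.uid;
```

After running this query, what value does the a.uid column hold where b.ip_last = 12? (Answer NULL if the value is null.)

NULL

FULL OUTER JOIN keeps every row from both sides; unmatched rows get NULL for the other side's columns.
Matching on a.uid = b.uid AND a.tag = b.tag. A NULL in a compared column never satisfies the condition.
Matched pairs: 0; unmatched a rows kept: 6; unmatched b rows kept: 6.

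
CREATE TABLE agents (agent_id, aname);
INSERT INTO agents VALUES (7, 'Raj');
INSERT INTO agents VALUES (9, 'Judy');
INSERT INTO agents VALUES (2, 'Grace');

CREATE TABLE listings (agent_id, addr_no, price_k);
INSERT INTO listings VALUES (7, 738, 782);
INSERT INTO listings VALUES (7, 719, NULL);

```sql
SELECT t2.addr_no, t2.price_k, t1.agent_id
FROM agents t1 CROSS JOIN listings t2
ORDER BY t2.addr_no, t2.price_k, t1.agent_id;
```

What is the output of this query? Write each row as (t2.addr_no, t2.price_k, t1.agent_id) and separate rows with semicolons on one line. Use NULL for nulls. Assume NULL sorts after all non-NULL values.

(719, NULL, 2); (719, NULL, 7); (719, NULL, 9); (738, 782, 2); (738, 782, 7); (738, 782, 9)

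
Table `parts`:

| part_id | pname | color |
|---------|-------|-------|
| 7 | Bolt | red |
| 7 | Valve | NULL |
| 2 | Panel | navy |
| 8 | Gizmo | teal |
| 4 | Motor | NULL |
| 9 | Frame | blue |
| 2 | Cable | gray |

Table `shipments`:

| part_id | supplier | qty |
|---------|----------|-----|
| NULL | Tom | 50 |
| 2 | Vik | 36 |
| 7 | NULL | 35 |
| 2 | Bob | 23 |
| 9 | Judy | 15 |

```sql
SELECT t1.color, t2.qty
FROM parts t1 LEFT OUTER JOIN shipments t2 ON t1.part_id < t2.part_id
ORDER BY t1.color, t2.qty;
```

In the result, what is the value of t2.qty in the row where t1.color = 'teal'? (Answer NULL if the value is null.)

LEFT JOIN keeps every row from `parts`; unmatched rows get NULL for `shipments`'s columns.
Matching on t1.part_id < t2.part_id. A NULL in a compared column never satisfies the condition.
- part_id=7: 1 matching t2 row(s), so 1 row(s) emitted.
- part_id=7: 1 matching t2 row(s), so 1 row(s) emitted.
- part_id=2: 2 matching t2 row(s), so 2 row(s) emitted.
- part_id=8: 1 matching t2 row(s), so 1 row(s) emitted.
- part_id=4: 2 matching t2 row(s), so 2 row(s) emitted.
- part_id=9: no t2 row matches, row kept with t2 columns NULL.
- part_id=2: 2 matching t2 row(s), so 2 row(s) emitted.

15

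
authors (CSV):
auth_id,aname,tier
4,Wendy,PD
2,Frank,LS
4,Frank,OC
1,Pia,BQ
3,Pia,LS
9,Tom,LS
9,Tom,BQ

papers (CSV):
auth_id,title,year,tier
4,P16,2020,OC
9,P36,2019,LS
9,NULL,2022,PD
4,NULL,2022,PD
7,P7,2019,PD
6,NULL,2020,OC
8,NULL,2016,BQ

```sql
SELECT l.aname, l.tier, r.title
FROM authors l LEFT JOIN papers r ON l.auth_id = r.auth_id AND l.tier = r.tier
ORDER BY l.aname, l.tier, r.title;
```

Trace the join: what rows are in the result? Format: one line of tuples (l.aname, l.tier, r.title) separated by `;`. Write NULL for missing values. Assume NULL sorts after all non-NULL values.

LEFT JOIN keeps every row from `authors`; unmatched rows get NULL for `papers`'s columns.
Matching on l.auth_id = r.auth_id AND l.tier = r.tier.
Matched pairs: 3; unmatched l rows kept: 4.

(Frank, LS, NULL); (Frank, OC, P16); (Pia, BQ, NULL); (Pia, LS, NULL); (Tom, BQ, NULL); (Tom, LS, P36); (Wendy, PD, NULL)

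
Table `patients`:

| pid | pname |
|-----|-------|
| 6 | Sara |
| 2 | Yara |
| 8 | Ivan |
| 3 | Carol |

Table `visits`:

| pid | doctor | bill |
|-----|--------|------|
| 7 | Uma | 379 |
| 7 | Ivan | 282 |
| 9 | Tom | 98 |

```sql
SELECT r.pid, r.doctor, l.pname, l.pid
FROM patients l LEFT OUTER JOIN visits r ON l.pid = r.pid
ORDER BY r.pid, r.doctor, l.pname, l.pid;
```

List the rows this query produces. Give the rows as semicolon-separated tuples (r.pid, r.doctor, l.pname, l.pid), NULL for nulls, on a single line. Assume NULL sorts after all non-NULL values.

(NULL, NULL, Carol, 3); (NULL, NULL, Ivan, 8); (NULL, NULL, Sara, 6); (NULL, NULL, Yara, 2)

LEFT JOIN keeps every row from `patients`; unmatched rows get NULL for `visits`'s columns.
Matching on l.pid = r.pid.
Matched pairs: 0; unmatched l rows kept: 4.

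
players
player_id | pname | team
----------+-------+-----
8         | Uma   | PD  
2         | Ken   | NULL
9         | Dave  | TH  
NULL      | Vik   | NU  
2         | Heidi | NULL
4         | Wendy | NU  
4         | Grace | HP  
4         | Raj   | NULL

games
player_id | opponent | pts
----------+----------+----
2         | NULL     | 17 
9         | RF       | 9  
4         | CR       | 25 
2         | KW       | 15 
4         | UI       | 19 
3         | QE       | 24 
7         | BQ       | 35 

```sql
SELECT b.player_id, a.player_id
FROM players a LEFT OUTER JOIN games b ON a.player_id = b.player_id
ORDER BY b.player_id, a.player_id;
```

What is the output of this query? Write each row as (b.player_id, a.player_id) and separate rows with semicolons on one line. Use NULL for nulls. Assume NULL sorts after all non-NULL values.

(2, 2); (2, 2); (2, 2); (2, 2); (4, 4); (4, 4); (4, 4); (4, 4); (4, 4); (4, 4); (9, 9); (NULL, 8); (NULL, NULL)

LEFT JOIN keeps every row from `players`; unmatched rows get NULL for `games`'s columns.
Matching on a.player_id = b.player_id. A NULL in a compared column never satisfies the condition.
- a row (player_id=8): no match → kept, b columns NULL.
- a row (player_id=2): matches 2 b row(s) → 2 output row(s).
- a row (player_id=9): matches 1 b row(s) → 1 output row(s).
- a row (player_id=NULL): no match → kept, b columns NULL.
- a row (player_id=2): matches 2 b row(s) → 2 output row(s).
- a row (player_id=4): matches 2 b row(s) → 2 output row(s).
- a row (player_id=4): matches 2 b row(s) → 2 output row(s).
- a row (player_id=4): matches 2 b row(s) → 2 output row(s).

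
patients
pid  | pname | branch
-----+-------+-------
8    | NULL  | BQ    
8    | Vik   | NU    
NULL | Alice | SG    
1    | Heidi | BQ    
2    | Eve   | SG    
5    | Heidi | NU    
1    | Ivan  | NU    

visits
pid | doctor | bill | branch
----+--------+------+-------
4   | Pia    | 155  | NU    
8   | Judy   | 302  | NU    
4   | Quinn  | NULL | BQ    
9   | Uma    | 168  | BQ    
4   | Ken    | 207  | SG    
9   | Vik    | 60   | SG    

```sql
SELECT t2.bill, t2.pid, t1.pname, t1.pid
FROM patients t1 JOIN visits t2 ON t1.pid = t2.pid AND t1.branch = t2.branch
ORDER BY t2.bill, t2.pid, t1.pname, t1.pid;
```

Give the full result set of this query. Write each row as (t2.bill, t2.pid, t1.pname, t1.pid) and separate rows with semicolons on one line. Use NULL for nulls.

INNER JOIN keeps only pairs where the ON condition holds.
Matching on t1.pid = t2.pid AND t1.branch = t2.branch. A NULL in a compared column never satisfies the condition.
Matched pairs: 1.

(302, 8, Vik, 8)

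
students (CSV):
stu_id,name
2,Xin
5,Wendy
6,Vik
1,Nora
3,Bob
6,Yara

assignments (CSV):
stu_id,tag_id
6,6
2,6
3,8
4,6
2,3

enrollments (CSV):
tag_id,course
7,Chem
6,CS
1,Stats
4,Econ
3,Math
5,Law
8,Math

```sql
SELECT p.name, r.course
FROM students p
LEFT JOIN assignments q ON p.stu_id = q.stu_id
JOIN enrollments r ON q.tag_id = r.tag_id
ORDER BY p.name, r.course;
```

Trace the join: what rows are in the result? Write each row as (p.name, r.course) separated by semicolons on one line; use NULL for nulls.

Evaluate left to right. First `students p LEFT JOIN assignments q` on stu_id: 7 row(s).
Then INNER JOIN `enrollments r` on tag_id: keep only rows whose q.tag_id appears in r.

(Bob, Math); (Vik, CS); (Xin, CS); (Xin, Math); (Yara, CS)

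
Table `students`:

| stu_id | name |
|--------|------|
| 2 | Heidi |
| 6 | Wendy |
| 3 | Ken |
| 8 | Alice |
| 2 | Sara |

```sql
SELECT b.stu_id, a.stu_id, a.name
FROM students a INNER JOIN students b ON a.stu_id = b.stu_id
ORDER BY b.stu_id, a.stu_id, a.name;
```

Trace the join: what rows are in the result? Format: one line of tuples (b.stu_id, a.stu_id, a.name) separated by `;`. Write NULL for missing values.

(2, 2, Heidi); (2, 2, Heidi); (2, 2, Sara); (2, 2, Sara); (3, 3, Ken); (6, 6, Wendy); (8, 8, Alice)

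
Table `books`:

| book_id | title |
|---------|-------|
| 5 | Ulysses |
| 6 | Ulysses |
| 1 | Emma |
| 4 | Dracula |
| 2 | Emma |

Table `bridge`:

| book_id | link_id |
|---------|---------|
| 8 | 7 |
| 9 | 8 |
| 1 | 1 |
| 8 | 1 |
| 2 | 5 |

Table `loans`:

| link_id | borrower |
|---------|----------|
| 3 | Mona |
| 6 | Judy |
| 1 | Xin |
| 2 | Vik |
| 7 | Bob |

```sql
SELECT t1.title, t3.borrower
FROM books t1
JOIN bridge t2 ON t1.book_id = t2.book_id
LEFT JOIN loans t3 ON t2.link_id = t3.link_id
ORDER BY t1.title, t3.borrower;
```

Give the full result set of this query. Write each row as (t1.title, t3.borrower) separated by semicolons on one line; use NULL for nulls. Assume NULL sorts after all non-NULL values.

(Emma, Xin); (Emma, NULL)

Evaluate left to right. First `books t1 INNER JOIN bridge t2` on book_id: 2 row(s).
Then LEFT JOIN `loans t3` on link_id: each of those 2 rows is kept; rows whose t2.link_id has no match in t3 get NULL for t3's columns.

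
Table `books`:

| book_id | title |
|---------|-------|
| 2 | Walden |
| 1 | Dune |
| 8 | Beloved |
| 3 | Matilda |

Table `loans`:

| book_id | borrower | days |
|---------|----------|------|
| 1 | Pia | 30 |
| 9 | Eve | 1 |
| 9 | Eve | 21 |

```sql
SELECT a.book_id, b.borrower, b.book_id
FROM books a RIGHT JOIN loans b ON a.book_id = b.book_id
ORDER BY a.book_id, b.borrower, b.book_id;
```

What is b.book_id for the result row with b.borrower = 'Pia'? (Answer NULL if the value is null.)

RIGHT JOIN keeps every row from `loans`; unmatched rows get NULL for `books`'s columns.
Matching on a.book_id = b.book_id.
- book_id=2: no matching b row.
- book_id=1: 1 matching b row(s), so 1 row(s) emitted.
- book_id=8: no matching b row.
- book_id=3: no matching b row.
- plus 2 unmatched b row(s), each kept with NULL a columns.

1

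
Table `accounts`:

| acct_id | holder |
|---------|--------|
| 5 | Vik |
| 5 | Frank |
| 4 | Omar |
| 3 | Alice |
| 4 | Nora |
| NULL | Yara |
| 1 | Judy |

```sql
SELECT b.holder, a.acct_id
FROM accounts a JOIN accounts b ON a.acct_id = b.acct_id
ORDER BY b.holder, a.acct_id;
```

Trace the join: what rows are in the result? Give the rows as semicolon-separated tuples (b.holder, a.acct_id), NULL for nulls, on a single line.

(Alice, 3); (Frank, 5); (Frank, 5); (Judy, 1); (Nora, 4); (Nora, 4); (Omar, 4); (Omar, 4); (Vik, 5); (Vik, 5)

INNER JOIN keeps only pairs where the ON condition holds.
Matching on a.acct_id = b.acct_id. A NULL in a compared column never satisfies the condition.
- a[0] acct_id=5 → 2 match(es) in b → 2 row(s).
- a[1] acct_id=5 → 2 match(es) in b → 2 row(s).
- a[2] acct_id=4 → 2 match(es) in b → 2 row(s).
- a[3] acct_id=3 → 1 match(es) in b → 1 row(s).
- a[4] acct_id=4 → 2 match(es) in b → 2 row(s).
- a[5] acct_id=NULL → no match; dropped.
- a[6] acct_id=1 → 1 match(es) in b → 1 row(s).
After projecting and ordering:
b.holder | a.acct_id
Alice | 3
Frank | 5
Frank | 5
Judy | 1
Nora | 4
Nora | 4
Omar | 4
Omar | 4
Vik | 5
Vik | 5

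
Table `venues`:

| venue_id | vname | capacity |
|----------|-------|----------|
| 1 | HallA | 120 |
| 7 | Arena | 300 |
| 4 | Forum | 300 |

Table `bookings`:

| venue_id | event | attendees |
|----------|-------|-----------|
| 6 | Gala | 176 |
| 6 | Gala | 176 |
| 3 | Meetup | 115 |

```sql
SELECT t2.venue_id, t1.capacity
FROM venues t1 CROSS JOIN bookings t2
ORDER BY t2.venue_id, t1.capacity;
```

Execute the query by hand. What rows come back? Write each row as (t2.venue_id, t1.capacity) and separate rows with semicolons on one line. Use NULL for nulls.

(3, 120); (3, 300); (3, 300); (6, 120); (6, 120); (6, 300); (6, 300); (6, 300); (6, 300)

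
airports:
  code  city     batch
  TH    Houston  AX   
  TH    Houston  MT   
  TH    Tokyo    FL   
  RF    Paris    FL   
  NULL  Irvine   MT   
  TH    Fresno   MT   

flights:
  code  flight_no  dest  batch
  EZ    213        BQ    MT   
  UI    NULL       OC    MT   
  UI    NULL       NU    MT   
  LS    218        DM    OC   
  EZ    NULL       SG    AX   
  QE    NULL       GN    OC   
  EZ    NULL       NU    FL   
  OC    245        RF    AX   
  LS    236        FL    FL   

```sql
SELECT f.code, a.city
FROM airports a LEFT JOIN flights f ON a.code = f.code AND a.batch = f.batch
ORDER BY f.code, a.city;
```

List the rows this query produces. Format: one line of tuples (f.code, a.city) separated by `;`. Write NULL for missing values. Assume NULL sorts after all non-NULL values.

(NULL, Fresno); (NULL, Houston); (NULL, Houston); (NULL, Irvine); (NULL, Paris); (NULL, Tokyo)

LEFT JOIN keeps every row from `airports`; unmatched rows get NULL for `flights`'s columns.
Matching on a.code = f.code AND a.batch = f.batch. A NULL in a compared column never satisfies the condition.
- code=TH, batch=AX: no f row matches, row kept with f columns NULL.
- code=TH, batch=MT: no f row matches, row kept with f columns NULL.
- code=TH, batch=FL: no f row matches, row kept with f columns NULL.
- code=RF, batch=FL: no f row matches, row kept with f columns NULL.
- code=NULL, batch=MT: no f row matches, row kept with f columns NULL.
- code=TH, batch=MT: no f row matches, row kept with f columns NULL.
After projecting and ordering:
f.code | a.city
NULL | Fresno
NULL | Houston
NULL | Houston
NULL | Irvine
NULL | Paris
NULL | Tokyo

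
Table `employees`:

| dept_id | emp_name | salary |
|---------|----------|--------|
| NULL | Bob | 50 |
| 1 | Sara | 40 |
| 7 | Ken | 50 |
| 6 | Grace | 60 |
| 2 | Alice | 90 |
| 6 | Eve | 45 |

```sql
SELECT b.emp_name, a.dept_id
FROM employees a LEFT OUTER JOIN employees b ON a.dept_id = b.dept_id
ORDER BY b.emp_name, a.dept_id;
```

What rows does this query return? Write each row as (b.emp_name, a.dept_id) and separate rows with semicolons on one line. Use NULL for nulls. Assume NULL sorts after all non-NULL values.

(Alice, 2); (Eve, 6); (Eve, 6); (Grace, 6); (Grace, 6); (Ken, 7); (Sara, 1); (NULL, NULL)

LEFT JOIN keeps every row from `employees a`; unmatched rows get NULL for `employees b`'s columns.
Matching on a.dept_id = b.dept_id. A NULL in a compared column never satisfies the condition.
- a row (dept_id=NULL): no match → kept, b columns NULL.
- a row (dept_id=1): matches 1 b row(s) → 1 output row(s).
- a row (dept_id=7): matches 1 b row(s) → 1 output row(s).
- a row (dept_id=6): matches 2 b row(s) → 2 output row(s).
- a row (dept_id=2): matches 1 b row(s) → 1 output row(s).
- a row (dept_id=6): matches 2 b row(s) → 2 output row(s).
After projecting and ordering:
b.emp_name | a.dept_id
Alice | 2
Eve | 6
Eve | 6
Grace | 6
Grace | 6
Ken | 7
Sara | 1
NULL | NULL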